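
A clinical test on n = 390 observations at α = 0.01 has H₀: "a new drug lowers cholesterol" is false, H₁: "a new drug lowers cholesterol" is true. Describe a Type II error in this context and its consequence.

Type II error: failing to reject H₀ when it is false — concluding that a new drug lowers cholesterol is not supported when in fact it is. Consequence: shelving an effective drug — patients miss out on a treatment that would have helped.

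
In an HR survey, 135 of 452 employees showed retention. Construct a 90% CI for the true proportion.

p̂ = 0.299. CI = p̂ ± z*√(p̂(1-p̂)/n) = (0.263, 0.334)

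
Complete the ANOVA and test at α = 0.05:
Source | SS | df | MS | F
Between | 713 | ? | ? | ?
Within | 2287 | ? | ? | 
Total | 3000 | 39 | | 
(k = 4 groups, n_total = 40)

df_between = 3, df_within = 36. MS_between = 237.67, MS_within = 63.53. F = 3.741, F_crit ≈ 2.866. Reject H₀.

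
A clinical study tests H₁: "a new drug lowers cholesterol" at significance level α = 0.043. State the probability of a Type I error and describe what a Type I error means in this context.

P(Type I error) = α = 0.043. A Type I error is rejecting H₀ when H₀ is actually true (false positive) — here, concluding that a new drug lowers cholesterol when in fact this is not the case. Consequence: approving an ineffective drug — patients take a useless medication and may skip effective alternatives.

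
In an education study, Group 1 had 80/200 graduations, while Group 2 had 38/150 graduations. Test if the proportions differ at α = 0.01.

p̂₁ = 0.4, p̂₂ = 0.253, pooled p̂ = 0.337. z = 2.872. Critical: ±2.576. Reject H₀.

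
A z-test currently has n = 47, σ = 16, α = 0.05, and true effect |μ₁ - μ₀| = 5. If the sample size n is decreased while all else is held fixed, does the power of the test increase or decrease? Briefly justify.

Power decreases: a smaller n inflates the standard error σ/√n, pulling the sampling distribution under H₁ back toward the critical value.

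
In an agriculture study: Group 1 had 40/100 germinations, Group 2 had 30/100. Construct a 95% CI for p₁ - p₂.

p̂₁ = 0.4, p̂₂ = 0.3. Difference = 0.1. CI = (-0.031, 0.231)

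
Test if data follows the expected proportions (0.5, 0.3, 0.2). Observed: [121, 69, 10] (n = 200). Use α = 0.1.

Expected: [100.0, 60.0, 40.0]. χ² = 28.26. df = 2, critical = 4.605. Reject H₀.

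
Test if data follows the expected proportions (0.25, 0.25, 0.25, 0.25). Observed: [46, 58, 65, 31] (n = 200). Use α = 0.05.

Expected: [50.0, 50.0, 50.0, 50.0]. χ² = 13.32. df = 3, critical = 7.815. Reject H₀.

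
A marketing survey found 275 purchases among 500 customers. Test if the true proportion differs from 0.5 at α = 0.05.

p̂ = 0.55, p₀ = 0.5. z = (p̂ - p₀)/√(p₀(1-p₀)/n) = 2.236. Critical: ±1.96. Reject H₀.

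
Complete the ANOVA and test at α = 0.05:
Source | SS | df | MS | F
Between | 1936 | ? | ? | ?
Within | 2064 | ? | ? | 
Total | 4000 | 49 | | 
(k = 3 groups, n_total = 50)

df_between = 2, df_within = 47. MS_between = 968.0, MS_within = 43.91. F = 22.043, F_crit ≈ 3.195. Reject H₀.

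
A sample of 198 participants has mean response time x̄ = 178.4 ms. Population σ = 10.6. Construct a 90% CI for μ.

CI = x̄ ± z*(σ/√n) = 178.4 ± 1.645(10.6/√198) = 178.4 ± 1.24 = (177.16, 179.64)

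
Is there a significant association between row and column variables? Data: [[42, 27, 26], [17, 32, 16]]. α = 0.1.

χ² = 8.056. df = 2, critical = 4.605. Reject H₀. Variables are dependent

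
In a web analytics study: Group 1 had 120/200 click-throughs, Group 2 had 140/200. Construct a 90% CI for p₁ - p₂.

p̂₁ = 0.6, p̂₂ = 0.7. Difference = -0.1. CI = (-0.178, -0.022)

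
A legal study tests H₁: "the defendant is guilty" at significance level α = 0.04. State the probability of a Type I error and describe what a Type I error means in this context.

P(Type I error) = α = 0.04. A Type I error is rejecting H₀ when H₀ is actually true (false positive) — here, concluding that the defendant is guilty when in fact this is not the case. Consequence: convicting an innocent person.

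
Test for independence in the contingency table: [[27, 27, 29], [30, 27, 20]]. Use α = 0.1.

χ² = 1.588. df = 2, critical = 4.605. Fail to reject H₀. No evidence of dependence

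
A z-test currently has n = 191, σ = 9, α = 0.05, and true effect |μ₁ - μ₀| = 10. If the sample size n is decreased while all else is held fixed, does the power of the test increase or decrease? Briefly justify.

Power decreases: a smaller n inflates the standard error σ/√n, pulling the sampling distribution under H₁ back toward the critical value.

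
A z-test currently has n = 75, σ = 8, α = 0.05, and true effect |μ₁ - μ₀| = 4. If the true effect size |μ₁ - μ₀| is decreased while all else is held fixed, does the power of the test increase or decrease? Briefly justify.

Power decreases: a smaller true effect decreases the non-centrality λ = |μ₁ - μ₀|/(σ/√n).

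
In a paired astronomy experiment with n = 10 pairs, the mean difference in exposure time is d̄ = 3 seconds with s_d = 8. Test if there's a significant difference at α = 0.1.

t = d̄/(s_d/√n) = 3/(8/√10) = 1.186. df = 9, critical t = ±1.833. Fail to reject H₀.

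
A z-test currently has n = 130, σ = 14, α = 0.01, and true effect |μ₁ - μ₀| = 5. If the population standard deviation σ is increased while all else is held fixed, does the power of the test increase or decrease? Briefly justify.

Power decreases: a larger σ inflates the standard error σ/√n, pulling the sampling distribution under H₁ back toward the critical value.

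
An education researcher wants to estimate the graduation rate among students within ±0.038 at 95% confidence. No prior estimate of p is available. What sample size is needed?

Conservative approach: use p = 0.5 (maximizes p(1-p) = 0.25). n = z²(0.25)/E² = 1.96²×0.25/0.038² = 665.1 → n = 666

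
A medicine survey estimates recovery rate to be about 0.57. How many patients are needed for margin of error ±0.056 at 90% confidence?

n = z²p(1-p)/E² = 1.645²×0.57×0.43/0.056² = 211.5 → n = 212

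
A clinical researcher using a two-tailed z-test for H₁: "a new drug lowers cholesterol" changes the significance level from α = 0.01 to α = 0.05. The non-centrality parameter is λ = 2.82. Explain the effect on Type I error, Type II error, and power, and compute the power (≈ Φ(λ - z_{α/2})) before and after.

Increasing α from 0.01 to 0.05:
• Type I error rate increases (α is the Type I rate by definition).
• Critical value moves from z_{α/2} = 2.576 to 1.96, so power = Φ(λ - z_{α/2}) goes from Φ(2.82 - 2.576) = 0.596 to Φ(2.82 - 1.96) = 0.805.
• Type II error rate β = 1 - power therefore decreases (0.404 → 0.195).
Appropriate when false negatives are costly — here, shelving an effective drug — patients miss out on a treatment that would have helped.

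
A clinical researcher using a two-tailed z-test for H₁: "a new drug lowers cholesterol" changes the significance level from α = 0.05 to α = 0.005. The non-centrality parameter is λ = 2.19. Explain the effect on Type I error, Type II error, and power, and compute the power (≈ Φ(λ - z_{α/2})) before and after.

Decreasing α from 0.05 to 0.005:
• Type I error rate decreases (α is the Type I rate by definition).
• Critical value moves from z_{α/2} = 1.96 to 2.807, so power = Φ(λ - z_{α/2}) goes from Φ(2.19 - 1.96) = 0.591 to Φ(2.19 - 2.807) = 0.269.
• Type II error rate β = 1 - power therefore increases (0.409 → 0.731).
Appropriate when false positives are costly — here, approving an ineffective drug — patients take a useless medication and may skip effective alternatives.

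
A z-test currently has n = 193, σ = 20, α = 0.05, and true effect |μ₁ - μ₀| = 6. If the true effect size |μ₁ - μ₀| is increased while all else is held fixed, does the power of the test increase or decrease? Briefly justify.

Power increases: a larger true effect increases the non-centrality λ = |μ₁ - μ₀|/(σ/√n).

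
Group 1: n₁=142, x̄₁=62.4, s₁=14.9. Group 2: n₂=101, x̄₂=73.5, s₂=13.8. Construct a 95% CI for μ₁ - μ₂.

Difference = -11.1. SE = √(14.9²/142 + 13.8²/101) = 1.857. CI = (-14.74, -7.46)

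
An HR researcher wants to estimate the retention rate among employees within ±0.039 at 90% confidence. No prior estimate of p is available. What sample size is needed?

Conservative approach: use p = 0.5 (maximizes p(1-p) = 0.25). n = z²(0.25)/E² = 1.645²×0.25/0.039² = 444.8 → n = 445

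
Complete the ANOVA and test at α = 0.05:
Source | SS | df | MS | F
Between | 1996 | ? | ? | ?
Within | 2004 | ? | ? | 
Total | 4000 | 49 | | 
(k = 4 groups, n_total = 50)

df_between = 3, df_within = 46. MS_between = 665.33, MS_within = 43.57. F = 15.272, F_crit ≈ 2.807. Reject H₀.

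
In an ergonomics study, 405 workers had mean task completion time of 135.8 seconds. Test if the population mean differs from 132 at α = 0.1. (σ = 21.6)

z = (x̄ - μ₀)/(σ/√n) = (135.8 - 132)/(21.6/√405) = 3.54. Critical value: ±1.645. Since |3.54| > 1.645, Reject H₀.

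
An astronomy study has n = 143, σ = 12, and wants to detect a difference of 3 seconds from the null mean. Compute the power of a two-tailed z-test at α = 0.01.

SE = σ/√n = 12/√143 = 1.003. Non-centrality λ = d/SE = 3/1.003 = 2.99. Power ≈ Φ(λ - z_{α/2}) = Φ(2.99 - 2.576) = Φ(0.414) = 0.66.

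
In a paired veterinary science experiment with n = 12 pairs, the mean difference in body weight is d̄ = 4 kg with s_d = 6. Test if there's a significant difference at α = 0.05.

t = d̄/(s_d/√n) = 4/(6/√12) = 2.309. df = 11, critical t = ±2.201. Reject H₀.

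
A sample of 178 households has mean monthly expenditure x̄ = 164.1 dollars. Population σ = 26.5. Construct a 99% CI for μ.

CI = x̄ ± z*(σ/√n) = 164.1 ± 2.576(26.5/√178) = 164.1 ± 5.12 = (158.98, 169.22)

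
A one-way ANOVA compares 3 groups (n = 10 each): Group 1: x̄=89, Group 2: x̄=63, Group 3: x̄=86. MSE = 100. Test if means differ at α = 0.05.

Grand mean = 79.33. SS_between = 4046.67, MS_between = 2023.33. F = 20.233, F_crit ≈ 3.354. Reject H₀.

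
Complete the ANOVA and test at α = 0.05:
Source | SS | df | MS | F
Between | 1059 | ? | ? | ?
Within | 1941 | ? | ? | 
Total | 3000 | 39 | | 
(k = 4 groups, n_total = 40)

df_between = 3, df_within = 36. MS_between = 353.0, MS_within = 53.92. F = 6.547, F_crit ≈ 2.866. Reject H₀.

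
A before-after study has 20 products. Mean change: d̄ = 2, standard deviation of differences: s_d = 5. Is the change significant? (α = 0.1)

t = d̄/(s_d/√n) = 2/(5/√20) = 1.789. df = 19, critical t = ±1.729. Reject H₀.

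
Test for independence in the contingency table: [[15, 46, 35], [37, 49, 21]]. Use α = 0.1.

χ² = 12.343. df = 2, critical = 4.605. Reject H₀. Variables are dependent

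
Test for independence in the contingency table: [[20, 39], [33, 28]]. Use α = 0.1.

χ² = 4.963. df = 1, critical = 2.706. Reject H₀. Variables are dependent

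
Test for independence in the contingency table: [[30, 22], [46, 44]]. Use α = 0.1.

χ² = 0.574. df = 1, critical = 2.706. Fail to reject H₀. No evidence of dependence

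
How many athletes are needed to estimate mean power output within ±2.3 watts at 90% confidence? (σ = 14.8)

n = (z*σ/E)² = (1.645×14.8/2.3)² = 112.05 → n = 113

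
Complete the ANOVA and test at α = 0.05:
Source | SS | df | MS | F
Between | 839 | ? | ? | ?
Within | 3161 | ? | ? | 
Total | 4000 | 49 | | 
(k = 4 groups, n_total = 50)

df_between = 3, df_within = 46. MS_between = 279.67, MS_within = 68.72. F = 4.07, F_crit ≈ 2.807. Reject H₀.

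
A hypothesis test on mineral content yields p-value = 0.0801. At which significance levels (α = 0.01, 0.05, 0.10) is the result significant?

p = 0.0801. Significant at: α = 0.1.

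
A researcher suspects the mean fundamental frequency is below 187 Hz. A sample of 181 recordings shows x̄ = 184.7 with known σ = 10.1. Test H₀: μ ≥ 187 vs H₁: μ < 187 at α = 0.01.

z = -3.064. Critical value: -2.33. Reject H₀.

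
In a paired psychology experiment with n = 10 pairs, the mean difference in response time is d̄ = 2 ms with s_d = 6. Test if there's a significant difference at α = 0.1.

t = d̄/(s_d/√n) = 2/(6/√10) = 1.054. df = 9, critical t = ±1.833. Fail to reject H₀.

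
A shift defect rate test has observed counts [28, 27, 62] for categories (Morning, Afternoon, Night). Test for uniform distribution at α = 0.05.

Expected = 39 each. χ² = Σ(O-E)²/E = 20.359. df = 2, critical value = 5.991. Reject H₀.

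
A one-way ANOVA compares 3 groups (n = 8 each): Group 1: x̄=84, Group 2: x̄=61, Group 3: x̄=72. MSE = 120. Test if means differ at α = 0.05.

Grand mean = 72.33. SS_between = 2117.33, MS_between = 1058.67. F = 8.822, F_crit ≈ 3.467. Reject H₀.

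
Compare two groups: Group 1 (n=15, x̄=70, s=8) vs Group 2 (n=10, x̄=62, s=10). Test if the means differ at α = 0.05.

Pooled sp = 8.84. t = 2.218, df = 23. Critical t = ±2.069. Reject H₀.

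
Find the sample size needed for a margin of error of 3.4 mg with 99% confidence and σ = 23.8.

n = (z*σ/E)² = (2.576×23.8/3.4)² = 325.2 → n = 326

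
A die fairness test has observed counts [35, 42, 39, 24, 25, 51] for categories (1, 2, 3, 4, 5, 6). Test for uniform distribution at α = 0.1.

Expected = 36 each. χ² = Σ(O-E)²/E = 14.889. df = 5, critical value = 9.236. Reject H₀.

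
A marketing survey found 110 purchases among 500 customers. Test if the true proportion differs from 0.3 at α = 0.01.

p̂ = 0.22, p₀ = 0.3. z = (p̂ - p₀)/√(p₀(1-p₀)/n) = -3.904. Critical: ±2.576. Reject H₀.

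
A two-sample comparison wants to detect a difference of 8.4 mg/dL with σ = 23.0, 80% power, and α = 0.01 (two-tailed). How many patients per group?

n per group = 2(z_α/2 + z_β)²σ²/d² = 2×(2.576 + 0.84)²×23.0²/8.4² = 175.0 → n = 175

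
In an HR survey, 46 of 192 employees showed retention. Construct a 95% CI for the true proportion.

p̂ = 0.24. CI = p̂ ± z*√(p̂(1-p̂)/n) = (0.179, 0.3)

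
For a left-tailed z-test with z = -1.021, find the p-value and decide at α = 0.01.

p = P(Z < -1.021) = Φ(-1.021) ≈ 0.1536. Since p ≥ 0.01, fail to reject H₀ (not significant) at α = 0.01.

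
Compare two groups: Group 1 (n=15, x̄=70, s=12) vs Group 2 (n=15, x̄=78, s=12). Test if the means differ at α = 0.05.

Pooled sp = 12.0. t = -1.826, df = 28. Critical t = ±2.048. Fail to reject H₀.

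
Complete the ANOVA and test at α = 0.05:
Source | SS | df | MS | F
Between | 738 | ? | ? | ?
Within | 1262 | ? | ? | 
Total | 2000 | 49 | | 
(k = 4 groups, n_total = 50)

df_between = 3, df_within = 46. MS_between = 246.0, MS_within = 27.43. F = 8.967, F_crit ≈ 2.807. Reject H₀.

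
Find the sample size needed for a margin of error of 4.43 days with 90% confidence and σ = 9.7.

n = (z*σ/E)² = (1.645×9.7/4.43)² = 13.0 → n = 13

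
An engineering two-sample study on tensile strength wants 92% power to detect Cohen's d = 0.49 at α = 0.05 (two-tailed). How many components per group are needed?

z_{α/2} = 1.96, z_β = Φ⁻¹(0.92) = 1.405. For small effect (d = 0.49): n per group = 2(z_{α/2} + z_β)²/d² = 2(1.96 + 1.405)²/0.49² = 94.3 → 95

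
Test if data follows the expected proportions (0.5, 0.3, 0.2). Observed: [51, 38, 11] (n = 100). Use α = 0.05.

Expected: [50.0, 30.0, 20.0]. χ² = 6.203. df = 2, critical = 5.991. Reject H₀.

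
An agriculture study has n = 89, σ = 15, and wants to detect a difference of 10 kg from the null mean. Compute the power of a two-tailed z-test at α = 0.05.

SE = σ/√n = 15/√89 = 1.59. Non-centrality λ = d/SE = 10/1.59 = 6.289. Power ≈ Φ(λ - z_{α/2}) = Φ(6.289 - 1.96) = Φ(4.329) = 1.0.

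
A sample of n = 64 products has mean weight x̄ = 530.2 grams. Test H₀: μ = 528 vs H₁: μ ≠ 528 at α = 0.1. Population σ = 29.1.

z = (x̄ - μ₀)/(σ/√n) = (530.2 - 528)/(29.1/√64) = 0.605. Critical value: ±1.645. Since |0.605| ≤ 1.645, Fail to reject H₀.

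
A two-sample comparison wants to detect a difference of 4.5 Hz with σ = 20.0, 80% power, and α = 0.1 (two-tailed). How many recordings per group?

n per group = 2(z_α/2 + z_β)²σ²/d² = 2×(1.645 + 0.84)²×20.0²/4.5² = 244.0 → n = 244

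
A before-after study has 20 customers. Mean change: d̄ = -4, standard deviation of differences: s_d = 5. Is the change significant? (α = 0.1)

t = d̄/(s_d/√n) = -4/(5/√20) = -3.578. df = 19, critical t = ±1.729. Reject H₀.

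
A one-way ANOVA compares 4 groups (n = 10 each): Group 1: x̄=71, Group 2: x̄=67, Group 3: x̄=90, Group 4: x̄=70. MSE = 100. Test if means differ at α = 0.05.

Grand mean = 74.5. SS_between = 3290.0, MS_between = 1096.67. F = 10.967, F_crit ≈ 2.866. Reject H₀.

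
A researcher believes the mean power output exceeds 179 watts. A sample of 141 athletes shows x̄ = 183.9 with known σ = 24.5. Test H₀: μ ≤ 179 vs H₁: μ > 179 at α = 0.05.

z = 2.375. Critical value: 1.645. Reject H₀.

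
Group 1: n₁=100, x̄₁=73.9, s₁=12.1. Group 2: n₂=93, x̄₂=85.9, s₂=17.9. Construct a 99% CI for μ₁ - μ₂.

Difference = -12.0. SE = √(12.1²/100 + 17.9²/93) = 2.216. CI = (-17.71, -6.29)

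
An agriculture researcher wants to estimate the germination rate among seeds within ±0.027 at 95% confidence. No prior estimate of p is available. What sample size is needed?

Conservative approach: use p = 0.5 (maximizes p(1-p) = 0.25). n = z²(0.25)/E² = 1.96²×0.25/0.027² = 1317.4 → n = 1318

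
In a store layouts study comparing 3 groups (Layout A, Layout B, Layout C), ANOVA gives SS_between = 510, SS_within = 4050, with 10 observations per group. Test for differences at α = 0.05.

df_between = 2, df_within = 27. F = MS_between/MS_within = 255.0/150.0 = 1.7. F_crit ≈ 3.354. Fail to reject H₀.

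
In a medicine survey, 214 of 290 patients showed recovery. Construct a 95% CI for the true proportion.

p̂ = 0.738. CI = p̂ ± z*√(p̂(1-p̂)/n) = (0.687, 0.789)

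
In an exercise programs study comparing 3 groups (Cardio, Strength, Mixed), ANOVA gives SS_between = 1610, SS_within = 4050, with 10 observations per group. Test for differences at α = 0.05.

df_between = 2, df_within = 27. F = MS_between/MS_within = 805.0/150.0 = 5.367. F_crit ≈ 3.354. Reject H₀. At least one mean differs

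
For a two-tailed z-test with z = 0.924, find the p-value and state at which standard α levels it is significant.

p = 2·P(Z > |0.924|) = 2·(1 - Φ(0.924)) ≈ 0.3555. Not significant at any standard level.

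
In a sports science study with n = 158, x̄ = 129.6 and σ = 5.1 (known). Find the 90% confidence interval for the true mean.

CI = x̄ ± z*(σ/√n) = 129.6 ± 1.645(5.1/√158) = 129.6 ± 0.67 = (128.93, 130.27)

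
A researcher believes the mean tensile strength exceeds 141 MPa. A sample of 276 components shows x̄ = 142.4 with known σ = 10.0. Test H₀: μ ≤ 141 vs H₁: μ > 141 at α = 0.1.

z = 2.326. Critical value: 1.28. Reject H₀.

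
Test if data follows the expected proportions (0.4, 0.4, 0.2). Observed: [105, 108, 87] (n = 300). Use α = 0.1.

Expected: [120.0, 120.0, 60.0]. χ² = 15.225. df = 2, critical = 4.605. Reject H₀.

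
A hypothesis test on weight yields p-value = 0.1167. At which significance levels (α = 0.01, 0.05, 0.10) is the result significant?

p = 0.1167. Not significant at any of the given levels.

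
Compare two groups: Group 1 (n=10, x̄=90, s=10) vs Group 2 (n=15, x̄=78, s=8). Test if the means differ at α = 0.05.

Pooled sp = 8.84. t = 3.326, df = 23. Critical t = ±2.069. Reject H₀.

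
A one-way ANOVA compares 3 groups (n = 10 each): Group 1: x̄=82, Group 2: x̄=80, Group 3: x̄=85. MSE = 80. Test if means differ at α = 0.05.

Grand mean = 82.33. SS_between = 126.67, MS_between = 63.33. F = 0.792, F_crit ≈ 3.354. Fail to reject H₀.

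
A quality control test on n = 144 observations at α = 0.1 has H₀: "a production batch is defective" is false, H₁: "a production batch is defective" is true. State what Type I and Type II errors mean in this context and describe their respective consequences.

Type I (false positive): concluding that a production batch is defective when it is not — scrapping a good batch — wasted material and cost for no reason. Type II (false negative): failing to conclude that a production batch is defective when it is — shipping a defective batch — faulty products reach customers. Which is costlier depends on domain priorities and is a judgement call rather than a statistical fact.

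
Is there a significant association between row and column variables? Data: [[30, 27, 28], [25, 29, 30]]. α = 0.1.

χ² = 0.589. df = 2, critical = 4.605. Fail to reject H₀. No evidence of dependence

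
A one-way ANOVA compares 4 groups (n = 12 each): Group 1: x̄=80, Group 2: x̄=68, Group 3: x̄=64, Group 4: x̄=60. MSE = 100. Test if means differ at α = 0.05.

Grand mean = 68.0. SS_between = 2688.0, MS_between = 896.0. F = 8.96, F_crit ≈ 2.816. Reject H₀.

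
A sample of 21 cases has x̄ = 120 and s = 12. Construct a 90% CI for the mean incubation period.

CI = x̄ ± t*(s/√n) = 120 ± 1.725(12/√21) = (115.48, 124.52)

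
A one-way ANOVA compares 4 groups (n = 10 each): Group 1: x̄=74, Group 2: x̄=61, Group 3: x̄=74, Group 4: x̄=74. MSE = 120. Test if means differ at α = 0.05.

Grand mean = 70.75. SS_between = 1267.5, MS_between = 422.5. F = 3.521, F_crit ≈ 2.866. Reject H₀.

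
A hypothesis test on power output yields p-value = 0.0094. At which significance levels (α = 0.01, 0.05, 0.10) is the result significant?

p = 0.0094. Significant at: α = 0.01, 0.05, 0.1.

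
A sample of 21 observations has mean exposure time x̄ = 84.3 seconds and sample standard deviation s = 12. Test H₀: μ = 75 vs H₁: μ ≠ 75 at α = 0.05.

t = (x̄ - μ₀)/(s/√n) = (84.3 - 75)/(12/√21) = 3.551. df = 20, critical t = ±2.086. Reject H₀.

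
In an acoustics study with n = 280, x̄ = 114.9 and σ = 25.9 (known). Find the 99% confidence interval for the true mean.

CI = x̄ ± z*(σ/√n) = 114.9 ± 2.576(25.9/√280) = 114.9 ± 3.99 = (110.91, 118.89)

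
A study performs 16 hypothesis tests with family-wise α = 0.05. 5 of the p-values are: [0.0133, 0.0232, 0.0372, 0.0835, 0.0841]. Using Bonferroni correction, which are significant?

Bonferroni α = 0.05/16 = 0.00313. None of the given p-values are significant.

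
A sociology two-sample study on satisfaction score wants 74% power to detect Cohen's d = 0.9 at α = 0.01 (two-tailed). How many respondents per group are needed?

z_{α/2} = 2.576, z_β = Φ⁻¹(0.74) = 0.643. For large effect (d = 0.9): n per group = 2(z_{α/2} + z_β)²/d² = 2(2.576 + 0.643)²/0.9² = 25.6 → 26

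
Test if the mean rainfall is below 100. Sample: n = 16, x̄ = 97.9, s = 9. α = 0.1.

t = (97.9 - 100)/(9/√16) = -0.933, df = 15. Critical t = -1.341. Fail to reject H₀.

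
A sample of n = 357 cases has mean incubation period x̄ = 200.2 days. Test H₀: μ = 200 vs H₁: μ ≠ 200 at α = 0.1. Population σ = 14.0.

z = (x̄ - μ₀)/(σ/√n) = (200.2 - 200)/(14.0/√357) = 0.27. Critical value: ±1.645. Since |0.27| ≤ 1.645, Fail to reject H₀.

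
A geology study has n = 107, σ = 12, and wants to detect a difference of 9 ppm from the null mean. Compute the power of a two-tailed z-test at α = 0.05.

SE = σ/√n = 12/√107 = 1.16. Non-centrality λ = d/SE = 9/1.16 = 7.758. Power ≈ Φ(λ - z_{α/2}) = Φ(7.758 - 1.96) = Φ(5.798) = 1.0.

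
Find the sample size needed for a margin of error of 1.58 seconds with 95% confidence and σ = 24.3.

n = (z*σ/E)² = (1.96×24.3/1.58)² = 908.7 → n = 909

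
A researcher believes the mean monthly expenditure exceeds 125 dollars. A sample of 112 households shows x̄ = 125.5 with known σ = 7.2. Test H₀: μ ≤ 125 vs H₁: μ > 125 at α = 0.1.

z = 0.735. Critical value: 1.28. Fail to reject H₀.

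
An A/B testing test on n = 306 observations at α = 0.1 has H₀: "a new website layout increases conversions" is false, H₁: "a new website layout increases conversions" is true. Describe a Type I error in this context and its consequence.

Type I error: rejecting H₀ when it is true — concluding that a new website layout increases conversions when in fact it is not. Consequence: rolling out a layout that doesn't actually help — wasted engineering effort.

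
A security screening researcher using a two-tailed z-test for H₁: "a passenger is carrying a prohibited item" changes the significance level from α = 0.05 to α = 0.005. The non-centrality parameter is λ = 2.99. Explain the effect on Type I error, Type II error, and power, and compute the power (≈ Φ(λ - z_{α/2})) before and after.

Decreasing α from 0.05 to 0.005:
• Type I error rate decreases (α is the Type I rate by definition).
• Critical value moves from z_{α/2} = 1.96 to 2.807, so power = Φ(λ - z_{α/2}) goes from Φ(2.99 - 1.96) = 0.848 to Φ(2.99 - 2.807) = 0.573.
• Type II error rate β = 1 - power therefore increases (0.152 → 0.427).
Appropriate when false positives are costly — here, detaining an innocent passenger — delay and inconvenience.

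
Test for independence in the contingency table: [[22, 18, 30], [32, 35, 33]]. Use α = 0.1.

χ² = 2.223. df = 2, critical = 4.605. Fail to reject H₀. No evidence of dependence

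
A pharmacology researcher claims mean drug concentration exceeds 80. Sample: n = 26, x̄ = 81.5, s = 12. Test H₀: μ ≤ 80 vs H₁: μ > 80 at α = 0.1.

t = (81.5 - 80)/(12/√26) = 0.637, df = 25. Critical t = 1.316. Fail to reject H₀.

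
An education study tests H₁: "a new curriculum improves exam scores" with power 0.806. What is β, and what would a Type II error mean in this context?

β = 1 - power = 1 - 0.806 = 0.194. A Type II error is failing to reject H₀ when H₀ is false (false negative) — here, failing to conclude that a new curriculum improves exam scores when in fact it is true. Consequence: keeping the old curriculum when the new one would have helped students.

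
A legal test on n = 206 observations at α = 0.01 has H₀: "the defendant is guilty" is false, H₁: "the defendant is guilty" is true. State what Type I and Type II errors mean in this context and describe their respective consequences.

Type I (false positive): concluding that the defendant is guilty when it is not — convicting an innocent person. Type II (false negative): failing to conclude that the defendant is guilty when it is — acquitting a guilty person. Which is costlier depends on domain priorities and is a judgement call rather than a statistical fact.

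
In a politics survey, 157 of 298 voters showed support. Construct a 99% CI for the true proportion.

p̂ = 0.527. CI = p̂ ± z*√(p̂(1-p̂)/n) = (0.452, 0.601)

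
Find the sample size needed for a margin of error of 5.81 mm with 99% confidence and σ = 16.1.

n = (z*σ/E)² = (2.576×16.1/5.81)² = 51.0 → n = 51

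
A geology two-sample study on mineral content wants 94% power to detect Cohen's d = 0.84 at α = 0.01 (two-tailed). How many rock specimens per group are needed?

z_{α/2} = 2.576, z_β = Φ⁻¹(0.94) = 1.555. For large effect (d = 0.84): n per group = 2(z_{α/2} + z_β)²/d² = 2(2.576 + 1.555)²/0.84² = 48.4 → 49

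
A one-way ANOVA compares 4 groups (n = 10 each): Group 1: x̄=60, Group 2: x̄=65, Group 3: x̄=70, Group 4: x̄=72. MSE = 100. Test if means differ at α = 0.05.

Grand mean = 66.75. SS_between = 867.5, MS_between = 289.17. F = 2.892, F_crit ≈ 2.866. Reject H₀.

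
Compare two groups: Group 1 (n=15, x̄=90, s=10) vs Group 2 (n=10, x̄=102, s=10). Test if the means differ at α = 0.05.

Pooled sp = 10.0. t = -2.939, df = 23. Critical t = ±2.069. Reject H₀.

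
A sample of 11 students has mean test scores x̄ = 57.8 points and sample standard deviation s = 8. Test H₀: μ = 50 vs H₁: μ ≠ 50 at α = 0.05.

t = (x̄ - μ₀)/(s/√n) = (57.8 - 50)/(8/√11) = 3.234. df = 10, critical t = ±2.228. Reject H₀.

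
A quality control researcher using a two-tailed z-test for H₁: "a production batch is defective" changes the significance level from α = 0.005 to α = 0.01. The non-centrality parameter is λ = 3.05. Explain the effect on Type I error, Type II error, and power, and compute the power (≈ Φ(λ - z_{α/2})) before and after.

Increasing α from 0.005 to 0.01:
• Type I error rate increases (α is the Type I rate by definition).
• Critical value moves from z_{α/2} = 2.807 to 2.576, so power = Φ(λ - z_{α/2}) goes from Φ(3.05 - 2.807) = 0.596 to Φ(3.05 - 2.576) = 0.682.
• Type II error rate β = 1 - power therefore decreases (0.404 → 0.318).
Appropriate when false negatives are costly — here, shipping a defective batch — faulty products reach customers.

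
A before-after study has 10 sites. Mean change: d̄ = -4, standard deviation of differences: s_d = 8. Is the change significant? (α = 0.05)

t = d̄/(s_d/√n) = -4/(8/√10) = -1.581. df = 9, critical t = ±2.262. Fail to reject H₀.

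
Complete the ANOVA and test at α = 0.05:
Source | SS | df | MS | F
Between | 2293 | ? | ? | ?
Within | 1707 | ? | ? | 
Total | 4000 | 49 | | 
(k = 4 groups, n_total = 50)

df_between = 3, df_within = 46. MS_between = 764.33, MS_within = 37.11. F = 20.597, F_crit ≈ 2.807. Reject H₀.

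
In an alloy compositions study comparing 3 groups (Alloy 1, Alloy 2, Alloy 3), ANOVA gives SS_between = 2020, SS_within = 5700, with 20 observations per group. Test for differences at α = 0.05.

df_between = 2, df_within = 57. F = MS_between/MS_within = 1010.0/100.0 = 10.1. F_crit ≈ 3.159. Reject H₀. At least one mean differs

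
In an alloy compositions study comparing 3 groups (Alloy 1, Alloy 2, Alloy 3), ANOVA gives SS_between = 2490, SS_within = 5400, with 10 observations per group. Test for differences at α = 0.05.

df_between = 2, df_within = 27. F = MS_between/MS_within = 1245.0/200.0 = 6.225. F_crit ≈ 3.354. Reject H₀. At least one mean differs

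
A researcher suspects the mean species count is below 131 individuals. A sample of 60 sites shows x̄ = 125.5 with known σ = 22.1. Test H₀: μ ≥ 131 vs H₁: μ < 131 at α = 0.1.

z = -1.928. Critical value: -1.28. Reject H₀.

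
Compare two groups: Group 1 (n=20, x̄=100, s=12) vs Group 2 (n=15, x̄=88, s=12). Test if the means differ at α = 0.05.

Pooled sp = 12.0. t = 2.928, df = 33. Critical t = ±2.035. Reject H₀.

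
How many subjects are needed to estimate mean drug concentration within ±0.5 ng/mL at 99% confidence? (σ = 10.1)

n = (z*σ/E)² = (2.576×10.1/0.5)² = 2707.7 → n = 2708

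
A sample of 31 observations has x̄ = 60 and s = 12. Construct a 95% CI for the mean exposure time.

CI = x̄ ± t*(s/√n) = 60 ± 2.042(12/√31) = (55.6, 64.4)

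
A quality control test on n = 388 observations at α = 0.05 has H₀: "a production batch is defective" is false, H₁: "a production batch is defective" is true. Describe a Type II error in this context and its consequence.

Type II error: failing to reject H₀ when it is false — concluding that a production batch is defective is not supported when in fact it is. Consequence: shipping a defective batch — faulty products reach customers.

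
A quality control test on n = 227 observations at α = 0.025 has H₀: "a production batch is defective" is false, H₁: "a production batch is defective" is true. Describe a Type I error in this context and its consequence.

Type I error: rejecting H₀ when it is true — concluding that a production batch is defective when in fact it is not. Consequence: scrapping a good batch — wasted material and cost for no reason.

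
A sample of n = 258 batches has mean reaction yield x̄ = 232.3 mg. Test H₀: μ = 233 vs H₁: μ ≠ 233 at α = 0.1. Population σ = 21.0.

z = (x̄ - μ₀)/(σ/√n) = (232.3 - 233)/(21.0/√258) = -0.535. Critical value: ±1.645. Since |-0.535| ≤ 1.645, Fail to reject H₀.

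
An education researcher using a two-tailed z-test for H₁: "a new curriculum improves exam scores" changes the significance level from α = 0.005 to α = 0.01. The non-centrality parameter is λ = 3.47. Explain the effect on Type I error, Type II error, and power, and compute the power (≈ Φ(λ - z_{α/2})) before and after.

Increasing α from 0.005 to 0.01:
• Type I error rate increases (α is the Type I rate by definition).
• Critical value moves from z_{α/2} = 2.807 to 2.576, so power = Φ(λ - z_{α/2}) goes from Φ(3.47 - 2.807) = 0.746 to Φ(3.47 - 2.576) = 0.814.
• Type II error rate β = 1 - power therefore decreases (0.254 → 0.186).
Appropriate when false negatives are costly — here, keeping the old curriculum when the new one would have helped students.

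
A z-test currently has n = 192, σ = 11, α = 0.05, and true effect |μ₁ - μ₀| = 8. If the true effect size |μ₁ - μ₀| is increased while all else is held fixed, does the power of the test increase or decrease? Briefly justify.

Power increases: a larger true effect increases the non-centrality λ = |μ₁ - μ₀|/(σ/√n).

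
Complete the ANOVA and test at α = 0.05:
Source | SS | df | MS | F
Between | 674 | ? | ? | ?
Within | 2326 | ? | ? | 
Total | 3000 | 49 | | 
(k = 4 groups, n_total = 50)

df_between = 3, df_within = 46. MS_between = 224.67, MS_within = 50.57. F = 4.443, F_crit ≈ 2.807. Reject H₀.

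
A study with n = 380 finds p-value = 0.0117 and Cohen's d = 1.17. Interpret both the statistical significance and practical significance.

Statistically significant (p = 0.0117 < 0.05). Cohen's d = 1.17 indicates a large effect size. Both statistical and practical significance should be considered.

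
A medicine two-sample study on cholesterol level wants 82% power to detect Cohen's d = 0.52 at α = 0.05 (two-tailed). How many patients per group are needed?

z_{α/2} = 1.96, z_β = Φ⁻¹(0.82) = 0.915. For medium effect (d = 0.52): n per group = 2(z_{α/2} + z_β)²/d² = 2(1.96 + 0.915)²/0.52² = 61.1 → 62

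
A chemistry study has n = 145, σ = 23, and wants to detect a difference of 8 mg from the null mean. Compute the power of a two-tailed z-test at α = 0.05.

SE = σ/√n = 23/√145 = 1.91. Non-centrality λ = d/SE = 8/1.91 = 4.188. Power ≈ Φ(λ - z_{α/2}) = Φ(4.188 - 1.96) = Φ(2.228) = 0.987.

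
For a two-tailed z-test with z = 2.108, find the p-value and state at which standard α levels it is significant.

p = 2·P(Z > |2.108|) = 2·(1 - Φ(2.108)) ≈ 0.035. Significant at α = 0.1; Significant at α = 0.05.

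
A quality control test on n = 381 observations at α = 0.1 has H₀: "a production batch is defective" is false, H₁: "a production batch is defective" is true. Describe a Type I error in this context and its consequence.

Type I error: rejecting H₀ when it is true — concluding that a production batch is defective when in fact it is not. Consequence: scrapping a good batch — wasted material and cost for no reason.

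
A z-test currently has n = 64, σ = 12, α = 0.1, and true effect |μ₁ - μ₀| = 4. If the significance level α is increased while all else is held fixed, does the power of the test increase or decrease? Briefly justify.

Power increases: a larger α lowers the critical value, so more of the H₁ sampling distribution falls in the rejection region.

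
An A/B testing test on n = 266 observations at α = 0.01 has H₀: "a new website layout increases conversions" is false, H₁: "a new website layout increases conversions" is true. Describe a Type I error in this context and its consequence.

Type I error: rejecting H₀ when it is true — concluding that a new website layout increases conversions when in fact it is not. Consequence: rolling out a layout that doesn't actually help — wasted engineering effort.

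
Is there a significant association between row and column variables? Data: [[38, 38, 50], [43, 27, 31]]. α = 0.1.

χ² = 3.921. df = 2, critical = 4.605. Fail to reject H₀. No evidence of dependence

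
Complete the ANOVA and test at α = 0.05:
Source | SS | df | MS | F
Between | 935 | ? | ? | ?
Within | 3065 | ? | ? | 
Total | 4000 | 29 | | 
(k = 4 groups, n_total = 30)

df_between = 3, df_within = 26. MS_between = 311.67, MS_within = 117.88. F = 2.644, F_crit ≈ 2.975. Fail to reject H₀.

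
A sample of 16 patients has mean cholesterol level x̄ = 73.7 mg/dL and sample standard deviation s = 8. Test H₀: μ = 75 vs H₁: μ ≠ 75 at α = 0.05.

t = (x̄ - μ₀)/(s/√n) = (73.7 - 75)/(8/√16) = -0.65. df = 15, critical t = ±2.131. Fail to reject H₀.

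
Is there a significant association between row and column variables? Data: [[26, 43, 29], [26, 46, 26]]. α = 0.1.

χ² = 0.265. df = 2, critical = 4.605. Fail to reject H₀. No evidence of dependence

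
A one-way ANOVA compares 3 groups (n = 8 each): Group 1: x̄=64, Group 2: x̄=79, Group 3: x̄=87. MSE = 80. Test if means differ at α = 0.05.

Grand mean = 76.67. SS_between = 2181.33, MS_between = 1090.67. F = 13.633, F_crit ≈ 3.467. Reject H₀.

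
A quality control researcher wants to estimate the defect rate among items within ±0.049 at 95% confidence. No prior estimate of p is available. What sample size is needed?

Conservative approach: use p = 0.5 (maximizes p(1-p) = 0.25). n = z²(0.25)/E² = 1.96²×0.25/0.049² = 400.0 → n = 400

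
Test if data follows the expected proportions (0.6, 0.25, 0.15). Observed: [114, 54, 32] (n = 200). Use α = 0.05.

Expected: [120.0, 50.0, 30.0]. χ² = 0.753. df = 2, critical = 5.991. Fail to reject H₀.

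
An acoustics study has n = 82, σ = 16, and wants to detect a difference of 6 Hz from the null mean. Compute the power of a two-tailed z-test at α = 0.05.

SE = σ/√n = 16/√82 = 1.767. Non-centrality λ = d/SE = 6/1.767 = 3.396. Power ≈ Φ(λ - z_{α/2}) = Φ(3.396 - 1.96) = Φ(1.436) = 0.924.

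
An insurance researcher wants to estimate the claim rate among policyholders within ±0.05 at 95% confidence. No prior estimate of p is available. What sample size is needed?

Conservative approach: use p = 0.5 (maximizes p(1-p) = 0.25). n = z²(0.25)/E² = 1.96²×0.25/0.05² = 384.2 → n = 385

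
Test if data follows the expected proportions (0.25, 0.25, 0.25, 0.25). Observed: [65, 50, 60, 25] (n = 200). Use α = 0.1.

Expected: [50.0, 50.0, 50.0, 50.0]. χ² = 19.0. df = 3, critical = 6.251. Reject H₀.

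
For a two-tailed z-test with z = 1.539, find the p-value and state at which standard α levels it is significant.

p = 2·P(Z > |1.539|) = 2·(1 - Φ(1.539)) ≈ 0.1238. Not significant at any standard level.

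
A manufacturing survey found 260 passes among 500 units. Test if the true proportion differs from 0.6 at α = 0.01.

p̂ = 0.52, p₀ = 0.6. z = (p̂ - p₀)/√(p₀(1-p₀)/n) = -3.651. Critical: ±2.576. Reject H₀.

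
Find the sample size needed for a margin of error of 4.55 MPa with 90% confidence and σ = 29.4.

n = (z*σ/E)² = (1.645×29.4/4.55)² = 113.0 → n = 113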